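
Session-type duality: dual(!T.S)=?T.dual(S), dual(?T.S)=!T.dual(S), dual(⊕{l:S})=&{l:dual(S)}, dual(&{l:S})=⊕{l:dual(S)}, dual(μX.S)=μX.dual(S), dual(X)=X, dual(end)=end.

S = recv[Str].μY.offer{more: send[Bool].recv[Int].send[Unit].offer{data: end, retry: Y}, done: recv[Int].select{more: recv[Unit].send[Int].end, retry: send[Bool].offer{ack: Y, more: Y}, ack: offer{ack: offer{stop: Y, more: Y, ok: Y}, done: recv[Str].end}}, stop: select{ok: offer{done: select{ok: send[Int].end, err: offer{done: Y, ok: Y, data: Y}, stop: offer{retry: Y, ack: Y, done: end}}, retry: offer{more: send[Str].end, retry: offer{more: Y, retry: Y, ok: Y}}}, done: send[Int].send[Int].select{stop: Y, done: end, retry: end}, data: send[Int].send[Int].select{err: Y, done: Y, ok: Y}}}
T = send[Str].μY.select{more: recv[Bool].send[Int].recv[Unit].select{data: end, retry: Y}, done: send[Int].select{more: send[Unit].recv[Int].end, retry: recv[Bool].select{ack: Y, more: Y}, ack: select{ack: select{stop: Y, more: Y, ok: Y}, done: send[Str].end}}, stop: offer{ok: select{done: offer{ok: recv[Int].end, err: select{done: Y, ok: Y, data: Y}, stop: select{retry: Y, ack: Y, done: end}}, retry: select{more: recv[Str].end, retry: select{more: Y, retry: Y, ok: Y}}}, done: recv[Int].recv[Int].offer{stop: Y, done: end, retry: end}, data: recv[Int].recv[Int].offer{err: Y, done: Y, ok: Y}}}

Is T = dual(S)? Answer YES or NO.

recv[Str] vs send[Str]  ✓
  μY vs μY  ✓ (μ self-dual)
    offer{more,done,stop} vs select{more,done,stop}  ✓ label sets agree
      • more:
        send[Bool] vs recv[Bool]  ✓
          recv[Int] vs send[Int]  ✓
            send[Unit] vs recv[Unit]  ✓
              offer{data,retry} vs select{data,retry}  ✓ label sets agree
                • data:
                  end vs end  ✓
                • retry:
                  Y vs Y  ✓
      • done:
        recv[Int] vs send[Int]  ✓
          select{more,retry,ack} vs select{more,retry,ack}  ✗ choice polarity not flipped — not dual

NO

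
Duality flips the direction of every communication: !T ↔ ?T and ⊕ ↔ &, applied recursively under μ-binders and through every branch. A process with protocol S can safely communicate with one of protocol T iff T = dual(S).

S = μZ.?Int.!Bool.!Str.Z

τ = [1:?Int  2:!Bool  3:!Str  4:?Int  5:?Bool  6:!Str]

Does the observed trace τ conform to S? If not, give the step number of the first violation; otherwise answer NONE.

[1] ?Int  ok  state: !Bool.!Str.μZ.…
[2] !Bool  ok  state: !Str.μZ.…
[3] !Str  ok  state: μZ.…
[4] ?Int  ok  state: !Bool.!Str.μZ.…
[5] got ?Bool, protocol expects !Bool  ✗

5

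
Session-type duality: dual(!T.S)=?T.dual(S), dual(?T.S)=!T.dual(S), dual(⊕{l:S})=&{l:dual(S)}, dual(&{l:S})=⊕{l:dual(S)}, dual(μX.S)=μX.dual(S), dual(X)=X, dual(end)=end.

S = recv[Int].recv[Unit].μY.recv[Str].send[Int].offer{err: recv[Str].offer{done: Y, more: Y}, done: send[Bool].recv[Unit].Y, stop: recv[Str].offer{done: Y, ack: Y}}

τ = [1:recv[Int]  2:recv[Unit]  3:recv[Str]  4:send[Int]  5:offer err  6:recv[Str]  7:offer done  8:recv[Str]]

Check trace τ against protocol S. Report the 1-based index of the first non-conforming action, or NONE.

[1] recv[Int]  ✓  cont: recv[Unit].μY.…
[2] recv[Unit]  ✓  cont: μY.…
[3] recv[Str]  ✓  cont: send[Int].offer{err: recv[Str].offer{done: μY.…, more: μY.…}, done: send[Bool].recv[Unit].μY.…, stop: recv[Str].offer{done: μY.…, ack: μY.…}}
[4] send[Int]  ✓  cont: offer{err: recv[Str].offer{done: μY.…, more: μY.…}, done: send[Bool].recv[Unit].μY.…, stop: recv[Str].offer{done: μY.…, ack: μY.…}}
[5] offer err  ✓  cont: recv[Str].offer{done: μY.…, more: μY.…}
[6] recv[Str]  ✓  cont: offer{done: μY.…, more: μY.…}
[7] offer done  ✓  cont: μY.…
[8] recv[Str]  ✓  cont: send[Int].offer{err: recv[Str].offer{done: μY.…, more: μY.…}, done: send[Bool].recv[Unit].μY.…, stop: recv[Str].offer{done: μY.…, ack: μY.…}}
all 8 steps conform

NONE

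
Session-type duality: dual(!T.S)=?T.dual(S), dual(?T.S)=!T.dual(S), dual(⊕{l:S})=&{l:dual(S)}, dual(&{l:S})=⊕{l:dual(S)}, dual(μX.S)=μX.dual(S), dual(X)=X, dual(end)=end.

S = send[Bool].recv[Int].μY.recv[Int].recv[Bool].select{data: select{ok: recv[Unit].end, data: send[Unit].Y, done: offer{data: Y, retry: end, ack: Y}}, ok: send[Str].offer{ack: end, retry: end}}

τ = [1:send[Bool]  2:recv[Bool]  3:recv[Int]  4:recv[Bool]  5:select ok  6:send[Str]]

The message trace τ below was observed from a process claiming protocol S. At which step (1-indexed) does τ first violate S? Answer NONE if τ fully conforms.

2

@1 send[Bool]  ok  now at recv[Int].μY.…
@2 got recv[Bool], protocol expects recv[Int]  ✗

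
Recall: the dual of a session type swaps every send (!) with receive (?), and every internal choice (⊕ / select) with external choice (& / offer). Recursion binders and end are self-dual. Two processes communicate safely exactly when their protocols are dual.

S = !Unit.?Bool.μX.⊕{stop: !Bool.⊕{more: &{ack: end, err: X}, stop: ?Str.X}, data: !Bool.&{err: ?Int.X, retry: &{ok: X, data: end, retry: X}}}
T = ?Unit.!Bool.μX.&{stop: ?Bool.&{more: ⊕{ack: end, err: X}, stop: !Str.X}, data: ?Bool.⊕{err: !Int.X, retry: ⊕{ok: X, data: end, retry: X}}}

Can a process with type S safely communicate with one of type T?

YES

!Unit | ?Unit  ok
  ?Bool | !Bool  ok
    μX | μX  ok (rec unchanged)
      ⊕{stop,data} | &{stop,data}  ok same labels
        • stop:
          !Bool | ?Bool  ok
            ⊕{more,stop} | &{more,stop}  ok same labels
              • more:
                &{ack,err} | ⊕{ack,err}  ok same labels
                  • ack:
                    end | end  ok
                  • err:
                    X | X  ok
              • stop:
                ?Str | !Str  ok
                  X | X  ok
        • data:
          !Bool | ?Bool  ok
            &{err,retry} | ⊕{err,retry}  ok same labels
              • err:
                ?Int | !Int  ok
                  X | X  ok
              • retry:
                &{ok,data,retry} | ⊕{ok,data,retry}  ok same labels
                  • ok:
                    X | X  ok
                  • data:
                    end | end  ok
                  • retry:
                    X | X  ok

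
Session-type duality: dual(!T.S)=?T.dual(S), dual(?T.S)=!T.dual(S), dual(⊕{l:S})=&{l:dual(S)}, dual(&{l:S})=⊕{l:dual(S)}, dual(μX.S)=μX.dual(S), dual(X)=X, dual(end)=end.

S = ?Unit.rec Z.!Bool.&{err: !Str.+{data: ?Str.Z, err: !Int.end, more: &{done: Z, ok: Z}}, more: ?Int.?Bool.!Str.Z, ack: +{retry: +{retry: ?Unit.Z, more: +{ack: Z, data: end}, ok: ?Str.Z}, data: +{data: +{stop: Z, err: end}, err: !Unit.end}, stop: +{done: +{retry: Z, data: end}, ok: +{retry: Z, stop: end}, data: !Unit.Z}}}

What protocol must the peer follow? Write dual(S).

!Unit.rec Z.?Bool.+{err: ?Str.&{data: !Str.Z, err: ?Int.end, more: +{done: Z, ok: Z}}, more: !Int.!Bool.?Str.Z, ack: &{retry: &{retry: !Unit.Z, more: &{ack: Z, data: end}, ok: !Str.Z}, data: &{data: &{stop: Z, err: end}, err: ?Unit.end}, stop: &{done: &{retry: Z, data: end}, ok: &{retry: Z, stop: end}, data: ?Unit.Z}}}

?Unit ↦ !Unit
  rec Z ↦ rec Z  (binder kept)
    !Bool ↦ ?Bool
      &{err,more,ack} ↦ +{err,more,ack}  (offer→select)
        [err]
          !Str ↦ ?Str
            +{data,err,more} ↦ &{data,err,more}  (internal→external)
              [data]
                ?Str ↦ !Str
                  Z ↦ Z
              [err]
                !Int ↦ ?Int
                  end ↦ end
              [more]
                &{done,ok} ↦ +{done,ok}  (offer→select)
                  [done]
                    Z ↦ Z
                  [ok]
                    Z ↦ Z
        [more]
          ?Int ↦ !Int
            ?Bool ↦ !Bool
              !Str ↦ ?Str
                Z ↦ Z
        [ack]
          +{retry,data,stop} ↦ &{retry,data,stop}  (internal→external)
            [retry]
              +{retry,more,ok} ↦ &{retry,more,ok}  (internal→external)
                [retry]
                  ?Unit ↦ !Unit
                    Z ↦ Z
                [more]
                  +{ack,data} ↦ &{ack,data}  (internal→external)
                    [ack]
                      Z ↦ Z
                    [data]
                      end ↦ end
                [ok]
                  ?Str ↦ !Str
                    Z ↦ Z
            [data]
              +{data,err} ↦ &{data,err}  (internal→external)
                [data]
                  +{stop,err} ↦ &{stop,err}  (internal→external)
                    [stop]
                      Z ↦ Z
                    [err]
                      end ↦ end
                [err]
                  !Unit ↦ ?Unit
                    end ↦ end
            [stop]
              +{done,ok,data} ↦ &{done,ok,data}  (internal→external)
                [done]
                  +{retry,data} ↦ &{retry,data}  (internal→external)
                    [retry]
                      Z ↦ Z
                    [data]
                      end ↦ end
                [ok]
                  +{retry,stop} ↦ &{retry,stop}  (internal→external)
                    [retry]
                      Z ↦ Z
                    [stop]
                      end ↦ end
                [data]
                  !Unit ↦ ?Unit
                    Z ↦ Z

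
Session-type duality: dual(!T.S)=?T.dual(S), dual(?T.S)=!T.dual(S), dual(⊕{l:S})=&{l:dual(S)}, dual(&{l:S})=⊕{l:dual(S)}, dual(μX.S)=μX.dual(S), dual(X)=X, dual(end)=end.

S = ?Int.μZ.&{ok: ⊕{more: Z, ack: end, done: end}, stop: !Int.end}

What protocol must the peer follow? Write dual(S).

!Int.μZ.⊕{ok: &{more: Z, ack: end, done: end}, stop: ?Int.end}

?Int ↦ !Int
  μZ ↦ μZ  (rec unchanged)
    &{ok,stop} ↦ ⊕{ok,stop}  (external→internal)
      • ok:
        ⊕{more,ack,done} ↦ &{more,ack,done}  (⊕→&)
          • more:
            Z ↦ Z
          • ack:
            end ↦ end
          • done:
            end ↦ end
      • stop:
        !Int ↦ ?Int
          end ↦ end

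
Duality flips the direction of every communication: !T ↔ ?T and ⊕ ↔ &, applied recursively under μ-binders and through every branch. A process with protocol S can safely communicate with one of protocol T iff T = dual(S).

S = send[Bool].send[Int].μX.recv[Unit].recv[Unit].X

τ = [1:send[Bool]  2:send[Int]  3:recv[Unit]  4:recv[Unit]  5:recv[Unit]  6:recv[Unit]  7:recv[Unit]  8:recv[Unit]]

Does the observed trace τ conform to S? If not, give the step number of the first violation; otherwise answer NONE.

NONE

[1] send[Bool]  ✓  residual = send[Int].μX.…
[2] send[Int]  ✓  residual = μX.…
[3] recv[Unit]  ✓  residual = recv[Unit].μX.…
[4] recv[Unit]  ✓  residual = μX.…
[5] recv[Unit]  ✓  residual = recv[Unit].μX.…
[6] recv[Unit]  ✓  residual = μX.…
[7] recv[Unit]  ✓  residual = recv[Unit].μX.…
[8] recv[Unit]  ✓  residual = μX.…
trace exhausted — no violation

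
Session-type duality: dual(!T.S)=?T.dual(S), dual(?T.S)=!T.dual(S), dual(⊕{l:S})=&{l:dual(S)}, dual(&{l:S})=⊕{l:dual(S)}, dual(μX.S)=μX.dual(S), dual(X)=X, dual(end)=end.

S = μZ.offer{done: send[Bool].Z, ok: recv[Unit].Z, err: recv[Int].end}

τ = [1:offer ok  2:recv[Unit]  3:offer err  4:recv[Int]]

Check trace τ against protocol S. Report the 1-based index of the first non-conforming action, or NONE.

NONE

@1 offer ok  ✓  state: recv[Unit].μZ.…
@2 recv[Unit]  ✓  state: μZ.…
@3 offer err  ✓  state: recv[Int].end
@4 recv[Int]  ✓  state: end
τ conforms to S (length 4)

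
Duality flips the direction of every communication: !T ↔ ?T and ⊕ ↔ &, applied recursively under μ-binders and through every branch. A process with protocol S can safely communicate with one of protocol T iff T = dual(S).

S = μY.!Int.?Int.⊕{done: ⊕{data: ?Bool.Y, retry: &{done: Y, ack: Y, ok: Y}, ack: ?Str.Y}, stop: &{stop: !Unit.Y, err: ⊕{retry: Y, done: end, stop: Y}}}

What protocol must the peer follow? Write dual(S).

μY.?Int.!Int.&{done: &{data: !Bool.Y, retry: ⊕{done: Y, ack: Y, ok: Y}, ack: !Str.Y}, stop: ⊕{stop: ?Unit.Y, err: &{retry: Y, done: end, stop: Y}}}

μY → μY  (μ self-dual)
  !Int → ?Int
    ?Int → !Int
      ⊕{done,stop} → &{done,stop}  (internal→external)
        case done:
          ⊕{data,retry,ack} → &{data,retry,ack}  (internal→external)
            case data:
              ?Bool → !Bool
                dual(Y) = Y
            case retry:
              &{done,ack,ok} → ⊕{done,ack,ok}  (offer→select)
                case done:
                  dual(Y) = Y
                case ack:
                  dual(Y) = Y
                case ok:
                  dual(Y) = Y
            case ack:
              ?Str → !Str
                dual(Y) = Y
        case stop:
          &{stop,err} → ⊕{stop,err}  (offer→select)
            case stop:
              !Unit → ?Unit
                dual(Y) = Y
            case err:
              ⊕{retry,done,stop} → &{retry,done,stop}  (internal→external)
                case retry:
                  dual(Y) = Y
                case done:
                  dual(end) = end
                case stop:
                  dual(Y) = Y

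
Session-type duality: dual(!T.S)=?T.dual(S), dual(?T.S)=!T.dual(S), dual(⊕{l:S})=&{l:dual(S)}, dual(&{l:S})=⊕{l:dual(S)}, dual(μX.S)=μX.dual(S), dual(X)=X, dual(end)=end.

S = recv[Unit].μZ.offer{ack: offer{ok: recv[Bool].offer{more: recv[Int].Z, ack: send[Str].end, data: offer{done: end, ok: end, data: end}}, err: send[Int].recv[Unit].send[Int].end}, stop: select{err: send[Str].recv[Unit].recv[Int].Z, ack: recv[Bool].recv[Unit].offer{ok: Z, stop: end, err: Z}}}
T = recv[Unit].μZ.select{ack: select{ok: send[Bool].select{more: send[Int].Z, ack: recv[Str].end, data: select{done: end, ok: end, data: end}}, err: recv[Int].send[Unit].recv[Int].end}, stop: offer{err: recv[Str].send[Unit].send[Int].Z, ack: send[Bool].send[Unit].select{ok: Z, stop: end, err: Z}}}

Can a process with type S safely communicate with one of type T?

recv[Unit] | recv[Unit]  ✗ same direction on both sides — not dual

NO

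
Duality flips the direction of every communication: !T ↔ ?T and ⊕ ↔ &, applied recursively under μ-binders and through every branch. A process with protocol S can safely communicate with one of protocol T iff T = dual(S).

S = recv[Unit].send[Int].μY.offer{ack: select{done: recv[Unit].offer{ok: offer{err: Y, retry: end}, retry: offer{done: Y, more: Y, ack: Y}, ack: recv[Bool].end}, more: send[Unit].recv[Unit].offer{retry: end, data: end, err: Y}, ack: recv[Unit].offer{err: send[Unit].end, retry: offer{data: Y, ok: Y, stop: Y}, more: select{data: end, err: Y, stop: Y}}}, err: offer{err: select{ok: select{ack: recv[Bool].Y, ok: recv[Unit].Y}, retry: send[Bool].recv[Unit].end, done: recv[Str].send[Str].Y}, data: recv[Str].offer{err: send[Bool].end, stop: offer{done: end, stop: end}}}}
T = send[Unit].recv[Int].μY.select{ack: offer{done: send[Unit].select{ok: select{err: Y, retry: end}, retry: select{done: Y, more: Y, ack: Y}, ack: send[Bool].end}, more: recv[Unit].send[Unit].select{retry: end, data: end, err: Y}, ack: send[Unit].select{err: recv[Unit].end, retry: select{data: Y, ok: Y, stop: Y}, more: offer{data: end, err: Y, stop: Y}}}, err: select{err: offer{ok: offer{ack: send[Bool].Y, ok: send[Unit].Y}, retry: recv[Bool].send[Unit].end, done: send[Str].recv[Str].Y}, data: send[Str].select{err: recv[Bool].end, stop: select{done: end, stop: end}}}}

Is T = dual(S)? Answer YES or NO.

YES

recv[Unit] ‖ send[Unit]  ok
  send[Int] ‖ recv[Int]  ok
    μY ‖ μY  ok (μ self-dual)
      offer{ack,err} ‖ select{ack,err}  ok labels match
        case ack:
          select{done,more,ack} ‖ offer{done,more,ack}  ok labels match
            case done:
              recv[Unit] ‖ send[Unit]  ok
                offer{ok,retry,ack} ‖ select{ok,retry,ack}  ok labels match
                  case ok:
                    offer{err,retry} ‖ select{err,retry}  ok labels match
                      case err:
                        Y ‖ Y  ok
                      case retry:
                        end ‖ end  ok
                  case retry:
                    offer{done,more,ack} ‖ select{done,more,ack}  ok labels match
                      case done:
                        Y ‖ Y  ok
                      case more:
                        Y ‖ Y  ok
                      case ack:
                        Y ‖ Y  ok
                  case ack:
                    recv[Bool] ‖ send[Bool]  ok
                      end ‖ end  ok
            case more:
              send[Unit] ‖ recv[Unit]  ok
                recv[Unit] ‖ send[Unit]  ok
                  offer{retry,data,err} ‖ select{retry,data,err}  ok labels match
                    case retry:
                      end ‖ end  ok
                    case data:
                      end ‖ end  ok
                    case err:
                      Y ‖ Y  ok
            case ack:
              recv[Unit] ‖ send[Unit]  ok
                offer{err,retry,more} ‖ select{err,retry,more}  ok labels match
                  case err:
                    send[Unit] ‖ recv[Unit]  ok
                      end ‖ end  ok
                  case retry:
                    offer{data,ok,stop} ‖ select{data,ok,stop}  ok labels match
                      case data:
                        Y ‖ Y  ok
                      case ok:
                        Y ‖ Y  ok
                      case stop:
                        Y ‖ Y  ok
                  case more:
                    select{data,err,stop} ‖ offer{data,err,stop}  ok labels match
                      case data:
                        end ‖ end  ok
                      case err:
                        Y ‖ Y  ok
                      case stop:
                        Y ‖ Y  ok
        case err:
          offer{err,data} ‖ select{err,data}  ok labels match
            case err:
              select{ok,retry,done} ‖ offer{ok,retry,done}  ok labels match
                case ok:
                  select{ack,ok} ‖ offer{ack,ok}  ok labels match
                    case ack:
                      recv[Bool] ‖ send[Bool]  ok
                        Y ‖ Y  ok
                    case ok:
                      recv[Unit] ‖ send[Unit]  ok
                        Y ‖ Y  ok
                case retry:
                  send[Bool] ‖ recv[Bool]  ok
                    recv[Unit] ‖ send[Unit]  ok
                      end ‖ end  ok
                case done:
                  recv[Str] ‖ send[Str]  ok
                    send[Str] ‖ recv[Str]  ok
                      Y ‖ Y  ok
            case data:
              recv[Str] ‖ send[Str]  ok
                offer{err,stop} ‖ select{err,stop}  ok labels match
                  case err:
                    send[Bool] ‖ recv[Bool]  ok
                      end ‖ end  ok
                  case stop:
                    offer{done,stop} ‖ select{done,stop}  ok labels match
                      case done:
                        end ‖ end  ok
                      case stop:
                        end ‖ end  ok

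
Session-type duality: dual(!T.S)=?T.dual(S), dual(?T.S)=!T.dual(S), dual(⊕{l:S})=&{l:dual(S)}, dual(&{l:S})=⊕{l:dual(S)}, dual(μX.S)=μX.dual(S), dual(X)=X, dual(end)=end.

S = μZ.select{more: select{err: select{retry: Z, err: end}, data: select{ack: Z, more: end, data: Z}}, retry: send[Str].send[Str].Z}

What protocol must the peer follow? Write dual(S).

μZ.offer{more: offer{err: offer{retry: Z, err: end}, data: offer{ack: Z, more: end, data: Z}}, retry: recv[Str].recv[Str].Z}

μZ ↦ μZ  (μ self-dual)
  select{more,retry} ↦ offer{more,retry}  (⊕→&)
    [more]
      select{err,data} ↦ offer{err,data}  (⊕→&)
        [err]
          select{retry,err} ↦ offer{retry,err}  (⊕→&)
            [retry]
              dual(Z) = Z
            [err]
              dual(end) = end
        [data]
          select{ack,more,data} ↦ offer{ack,more,data}  (⊕→&)
            [ack]
              dual(Z) = Z
            [more]
              dual(end) = end
            [data]
              dual(Z) = Z
    [retry]
      send[Str] ↦ recv[Str]
        send[Str] ↦ recv[Str]
          dual(Z) = Z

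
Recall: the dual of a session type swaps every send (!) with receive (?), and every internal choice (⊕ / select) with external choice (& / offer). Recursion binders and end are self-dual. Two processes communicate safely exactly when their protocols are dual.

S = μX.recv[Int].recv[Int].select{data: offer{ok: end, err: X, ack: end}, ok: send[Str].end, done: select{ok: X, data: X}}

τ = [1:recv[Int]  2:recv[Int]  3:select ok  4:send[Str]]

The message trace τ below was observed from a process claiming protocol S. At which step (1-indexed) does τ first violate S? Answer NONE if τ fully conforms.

@1 recv[Int]  ok  residual = recv[Int].select{data: offer{ok: end, err: μX.…, ack: end}, ok: send[Str].end, done: select{ok: μX.…, data: μX.…}}
@2 recv[Int]  ok  residual = select{data: offer{ok: end, err: μX.…, ack: end}, ok: send[Str].end, done: select{ok: μX.…, data: μX.…}}
@3 select ok  ok  residual = send[Str].end
@4 send[Str]  ok  residual = end
τ conforms to S (length 4)

NONE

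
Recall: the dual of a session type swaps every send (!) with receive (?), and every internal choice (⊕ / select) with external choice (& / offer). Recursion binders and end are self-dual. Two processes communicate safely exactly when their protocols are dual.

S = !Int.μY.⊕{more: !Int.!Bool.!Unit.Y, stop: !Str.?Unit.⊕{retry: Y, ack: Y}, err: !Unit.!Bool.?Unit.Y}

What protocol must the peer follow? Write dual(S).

?Int.μY.&{more: ?Int.?Bool.?Unit.Y, stop: ?Str.!Unit.&{retry: Y, ack: Y}, err: ?Unit.?Bool.!Unit.Y}

!Int → ?Int
  μY → μY  (rec unchanged)
    ⊕{more,stop,err} → &{more,stop,err}  (select→offer)
      case more:
        !Int → ?Int
          !Bool → ?Bool
            !Unit → ?Unit
              Y self-dual
      case stop:
        !Str → ?Str
          ?Unit → !Unit
            ⊕{retry,ack} → &{retry,ack}  (select→offer)
              case retry:
                Y self-dual
              case ack:
                Y self-dual
      case err:
        !Unit → ?Unit
          !Bool → ?Bool
            ?Unit → !Unit
              Y self-dual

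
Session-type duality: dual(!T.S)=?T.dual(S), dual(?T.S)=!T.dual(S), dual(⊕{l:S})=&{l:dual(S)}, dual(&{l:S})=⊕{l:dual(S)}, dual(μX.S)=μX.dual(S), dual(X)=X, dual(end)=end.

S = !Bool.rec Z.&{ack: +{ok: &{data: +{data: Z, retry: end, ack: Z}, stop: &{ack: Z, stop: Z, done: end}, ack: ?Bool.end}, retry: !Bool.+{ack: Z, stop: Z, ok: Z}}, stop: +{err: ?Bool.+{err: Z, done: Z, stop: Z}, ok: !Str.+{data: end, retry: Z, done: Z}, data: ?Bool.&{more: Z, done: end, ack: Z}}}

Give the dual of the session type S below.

!Bool = ?Bool
  rec Z = rec Z  (rec unchanged)
    &{ack,stop} = +{ack,stop}  (external→internal)
      case ack:
        +{ok,retry} = &{ok,retry}  (internal→external)
          case ok:
            &{data,stop,ack} = +{data,stop,ack}  (external→internal)
              case data:
                +{data,retry,ack} = &{data,retry,ack}  (internal→external)
                  case data:
                    Z ↦ Z
                  case retry:
                    end ↦ end
                  case ack:
                    Z ↦ Z
              case stop:
                &{ack,stop,done} = +{ack,stop,done}  (external→internal)
                  case ack:
                    Z ↦ Z
                  case stop:
                    Z ↦ Z
                  case done:
                    end ↦ end
              case ack:
                ?Bool = !Bool
                  end ↦ end
          case retry:
            !Bool = ?Bool
              +{ack,stop,ok} = &{ack,stop,ok}  (internal→external)
                case ack:
                  Z ↦ Z
                case stop:
                  Z ↦ Z
                case ok:
                  Z ↦ Z
      case stop:
        +{err,ok,data} = &{err,ok,data}  (internal→external)
          case err:
            ?Bool = !Bool
              +{err,done,stop} = &{err,done,stop}  (internal→external)
                case err:
                  Z ↦ Z
                case done:
                  Z ↦ Z
                case stop:
                  Z ↦ Z
          case ok:
            !Str = ?Str
              +{data,retry,done} = &{data,retry,done}  (internal→external)
                case data:
                  end ↦ end
                case retry:
                  Z ↦ Z
                case done:
                  Z ↦ Z
          case data:
            ?Bool = !Bool
              &{more,done,ack} = +{more,done,ack}  (external→internal)
                case more:
                  Z ↦ Z
                case done:
                  end ↦ end
                case ack:
                  Z ↦ Z

?Bool.rec Z.+{ack: &{ok: +{data: &{data: Z, retry: end, ack: Z}, stop: +{ack: Z, stop: Z, done: end}, ack: !Bool.end}, retry: ?Bool.&{ack: Z, stop: Z, ok: Z}}, stop: &{err: !Bool.&{err: Z, done: Z, stop: Z}, ok: ?Str.&{data: end, retry: Z, done: Z}, data: !Bool.+{more: Z, done: end, ack: Z}}}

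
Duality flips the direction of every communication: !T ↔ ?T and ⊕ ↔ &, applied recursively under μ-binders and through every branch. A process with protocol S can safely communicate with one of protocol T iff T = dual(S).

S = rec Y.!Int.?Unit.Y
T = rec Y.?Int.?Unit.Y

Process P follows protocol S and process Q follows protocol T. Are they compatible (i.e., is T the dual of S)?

NO

rec Y ‖ rec Y  ok (binder kept)
  !Int ‖ ?Int  ok
    ?Unit ‖ ?Unit  ✗ same direction on both sides — not dual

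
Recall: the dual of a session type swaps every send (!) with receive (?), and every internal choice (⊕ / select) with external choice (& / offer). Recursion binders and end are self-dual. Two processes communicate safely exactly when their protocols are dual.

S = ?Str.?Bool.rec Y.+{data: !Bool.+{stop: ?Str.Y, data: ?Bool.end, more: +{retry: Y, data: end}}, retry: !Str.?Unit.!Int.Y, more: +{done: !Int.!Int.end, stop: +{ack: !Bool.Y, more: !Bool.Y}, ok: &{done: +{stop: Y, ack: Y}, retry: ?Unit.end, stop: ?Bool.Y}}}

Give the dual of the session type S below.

?Str = !Str
  ?Bool = !Bool
    rec Y = rec Y  (μ self-dual)
      +{data,retry,more} = &{data,retry,more}  (internal→external)
        • data:
          !Bool = ?Bool
            +{stop,data,more} = &{stop,data,more}  (internal→external)
              • stop:
                ?Str = !Str
                  Y self-dual
              • data:
                ?Bool = !Bool
                  end self-dual
              • more:
                +{retry,data} = &{retry,data}  (internal→external)
                  • retry:
                    Y self-dual
                  • data:
                    end self-dual
        • retry:
          !Str = ?Str
            ?Unit = !Unit
              !Int = ?Int
                Y self-dual
        • more:
          +{done,stop,ok} = &{done,stop,ok}  (internal→external)
            • done:
              !Int = ?Int
                !Int = ?Int
                  end self-dual
            • stop:
              +{ack,more} = &{ack,more}  (internal→external)
                • ack:
                  !Bool = ?Bool
                    Y self-dual
                • more:
                  !Bool = ?Bool
                    Y self-dual
            • ok:
              &{done,retry,stop} = +{done,retry,stop}  (external→internal)
                • done:
                  +{stop,ack} = &{stop,ack}  (internal→external)
                    • stop:
                      Y self-dual
                    • ack:
                      Y self-dual
                • retry:
                  ?Unit = !Unit
                    end self-dual
                • stop:
                  ?Bool = !Bool
                    Y self-dual

!Str.!Bool.rec Y.&{data: ?Bool.&{stop: !Str.Y, data: !Bool.end, more: &{retry: Y, data: end}}, retry: ?Str.!Unit.?Int.Y, more: &{done: ?Int.?Int.end, stop: &{ack: ?Bool.Y, more: ?Bool.Y}, ok: +{done: &{stop: Y, ack: Y}, retry: !Unit.end, stop: !Bool.Y}}}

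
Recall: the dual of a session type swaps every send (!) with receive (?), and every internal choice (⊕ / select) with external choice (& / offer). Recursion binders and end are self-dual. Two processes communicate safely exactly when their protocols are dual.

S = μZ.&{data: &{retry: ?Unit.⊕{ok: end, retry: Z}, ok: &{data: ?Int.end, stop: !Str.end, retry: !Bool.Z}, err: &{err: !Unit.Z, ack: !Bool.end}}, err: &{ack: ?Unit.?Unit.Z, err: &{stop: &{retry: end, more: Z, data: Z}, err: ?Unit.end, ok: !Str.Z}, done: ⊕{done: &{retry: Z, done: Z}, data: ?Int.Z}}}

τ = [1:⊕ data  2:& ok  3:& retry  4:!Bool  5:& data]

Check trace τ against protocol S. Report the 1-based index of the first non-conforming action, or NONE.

1

step 1: got ⊕ data, protocol expects & data or & err  ✗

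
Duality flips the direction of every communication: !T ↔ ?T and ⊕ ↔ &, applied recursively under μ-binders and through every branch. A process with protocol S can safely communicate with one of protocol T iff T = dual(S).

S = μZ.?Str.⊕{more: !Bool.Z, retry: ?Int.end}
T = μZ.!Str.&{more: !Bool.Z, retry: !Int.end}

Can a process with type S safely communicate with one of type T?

NO

μZ ‖ μZ  ✓ (μ self-dual)
  ?Str ‖ !Str  ✓
    ⊕{more,retry} ‖ &{more,retry}  ✓ label sets agree
      case more:
        !Bool ‖ !Bool  ✗ same direction on both sides — not dual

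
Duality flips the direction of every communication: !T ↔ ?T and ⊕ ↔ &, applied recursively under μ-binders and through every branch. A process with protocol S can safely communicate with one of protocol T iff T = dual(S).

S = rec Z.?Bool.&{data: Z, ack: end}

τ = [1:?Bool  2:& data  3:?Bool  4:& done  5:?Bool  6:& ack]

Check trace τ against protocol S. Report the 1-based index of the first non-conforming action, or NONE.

[1] ?Bool  match  cont: &{data: rec Z.…, ack: end}
[2] & data  match  cont: rec Z.…
[3] ?Bool  match  cont: &{data: rec Z.…, ack: end}
[4] got & done, protocol expects & data or & ack  ✗

4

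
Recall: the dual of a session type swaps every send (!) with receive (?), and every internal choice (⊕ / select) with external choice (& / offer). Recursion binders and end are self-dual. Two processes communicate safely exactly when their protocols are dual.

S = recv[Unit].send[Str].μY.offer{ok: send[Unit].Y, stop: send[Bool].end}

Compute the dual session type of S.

send[Unit].recv[Str].μY.select{ok: recv[Unit].Y, stop: recv[Bool].end}

recv[Unit] → send[Unit]
  send[Str] → recv[Str]
    μY → μY  (rec unchanged)
      offer{ok,stop} → select{ok,stop}  (offer→select)
        • ok:
          send[Unit] → recv[Unit]
            Y self-dual
        • stop:
          send[Bool] → recv[Bool]
            end self-dual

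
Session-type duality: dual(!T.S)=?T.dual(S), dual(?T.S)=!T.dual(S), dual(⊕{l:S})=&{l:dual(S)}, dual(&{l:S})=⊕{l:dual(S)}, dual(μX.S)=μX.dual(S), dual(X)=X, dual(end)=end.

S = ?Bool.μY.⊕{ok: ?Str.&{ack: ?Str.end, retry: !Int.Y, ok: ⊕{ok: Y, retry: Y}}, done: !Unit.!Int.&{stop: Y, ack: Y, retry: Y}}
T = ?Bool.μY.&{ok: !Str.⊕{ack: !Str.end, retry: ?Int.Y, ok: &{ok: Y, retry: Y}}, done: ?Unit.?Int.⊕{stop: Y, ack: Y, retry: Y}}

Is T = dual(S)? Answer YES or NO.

NO

?Bool vs ?Bool  ✗ same direction on both sides — not dual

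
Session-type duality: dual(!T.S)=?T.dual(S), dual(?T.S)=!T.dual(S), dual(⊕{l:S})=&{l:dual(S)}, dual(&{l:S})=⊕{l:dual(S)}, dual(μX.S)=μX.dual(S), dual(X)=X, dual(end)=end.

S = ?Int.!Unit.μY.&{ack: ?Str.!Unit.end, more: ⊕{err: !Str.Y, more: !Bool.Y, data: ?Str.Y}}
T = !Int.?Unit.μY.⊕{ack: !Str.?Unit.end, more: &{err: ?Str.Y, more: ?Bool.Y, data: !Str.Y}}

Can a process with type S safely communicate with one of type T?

YES

?Int | !Int  match
  !Unit | ?Unit  match
    μY | μY  match (binder kept)
      &{ack,more} | ⊕{ack,more}  match label sets agree
        case ack:
          ?Str | !Str  match
            !Unit | ?Unit  match
              end | end  match
        case more:
          ⊕{err,more,data} | &{err,more,data}  match label sets agree
            case err:
              !Str | ?Str  match
                Y | Y  match
            case more:
              !Bool | ?Bool  match
                Y | Y  match
            case data:
              ?Str | !Str  match
                Y | Y  match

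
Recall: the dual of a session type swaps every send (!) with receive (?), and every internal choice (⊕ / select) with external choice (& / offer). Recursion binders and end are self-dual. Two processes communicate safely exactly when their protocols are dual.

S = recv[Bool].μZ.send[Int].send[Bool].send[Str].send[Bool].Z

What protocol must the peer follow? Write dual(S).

recv[Bool] → send[Bool]
  μZ → μZ  (binder kept)
    send[Int] → recv[Int]
      send[Bool] → recv[Bool]
        send[Str] → recv[Str]
          send[Bool] → recv[Bool]
            dual(Z) = Z

send[Bool].μZ.recv[Int].recv[Bool].recv[Str].recv[Bool].Z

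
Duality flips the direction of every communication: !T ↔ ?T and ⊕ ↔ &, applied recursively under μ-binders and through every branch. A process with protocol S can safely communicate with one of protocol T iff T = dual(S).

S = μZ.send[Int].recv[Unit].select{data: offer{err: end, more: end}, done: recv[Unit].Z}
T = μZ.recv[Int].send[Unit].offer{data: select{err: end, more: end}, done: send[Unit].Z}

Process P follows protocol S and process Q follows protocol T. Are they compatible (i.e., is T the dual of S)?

μZ | μZ  ok (μ self-dual)
  send[Int] | recv[Int]  ok
    recv[Unit] | send[Unit]  ok
      select{data,done} | offer{data,done}  ok same labels
        • data:
          offer{err,more} | select{err,more}  ok same labels
            • err:
              end | end  ok
            • more:
              end | end  ok
        • done:
          recv[Unit] | send[Unit]  ok
            Z | Z  ok

YES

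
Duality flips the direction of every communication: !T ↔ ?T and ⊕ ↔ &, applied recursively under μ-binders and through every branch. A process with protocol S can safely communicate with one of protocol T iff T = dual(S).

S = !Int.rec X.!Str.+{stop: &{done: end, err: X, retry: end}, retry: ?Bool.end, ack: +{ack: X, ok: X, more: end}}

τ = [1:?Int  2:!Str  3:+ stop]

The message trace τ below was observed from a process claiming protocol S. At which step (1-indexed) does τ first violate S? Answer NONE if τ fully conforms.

1

step 1: got ?Int, protocol expects !Int  ✗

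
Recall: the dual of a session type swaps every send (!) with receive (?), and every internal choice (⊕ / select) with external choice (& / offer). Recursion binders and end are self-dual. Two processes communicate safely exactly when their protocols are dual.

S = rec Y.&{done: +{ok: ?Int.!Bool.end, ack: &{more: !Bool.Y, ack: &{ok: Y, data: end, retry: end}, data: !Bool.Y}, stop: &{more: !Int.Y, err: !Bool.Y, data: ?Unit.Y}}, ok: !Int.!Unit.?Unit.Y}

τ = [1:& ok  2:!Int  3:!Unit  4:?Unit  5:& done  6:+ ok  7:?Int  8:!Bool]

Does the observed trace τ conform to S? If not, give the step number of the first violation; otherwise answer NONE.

[1] & ok  ✓  state: !Int.!Unit.?Unit.rec Y.…
[2] !Int  ✓  state: !Unit.?Unit.rec Y.…
[3] !Unit  ✓  state: ?Unit.rec Y.…
[4] ?Unit  ✓  state: rec Y.…
[5] & done  ✓  state: +{ok: ?Int.!Bool.end, ack: &{more: !Bool.rec Y.…, ack: &{ok: rec Y.…, data: end, retry: end}, data: !Bool.rec Y.…}, stop: &{more: !Int.rec Y.…, err: !Bool.rec Y.…, data: ?Unit.rec Y.…}}
[6] + ok  ✓  state: ?Int.!Bool.end
[7] ?Int  ✓  state: !Bool.end
[8] !Bool  ✓  state: end
τ conforms to S (length 8)

NONE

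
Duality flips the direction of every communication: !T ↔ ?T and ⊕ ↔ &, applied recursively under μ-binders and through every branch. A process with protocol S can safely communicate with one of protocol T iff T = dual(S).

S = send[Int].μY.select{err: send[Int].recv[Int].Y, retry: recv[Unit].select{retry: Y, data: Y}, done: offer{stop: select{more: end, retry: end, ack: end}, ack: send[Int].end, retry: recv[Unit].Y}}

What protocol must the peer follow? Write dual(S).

send[Int] = recv[Int]
  μY = μY  (binder kept)
    select{err,retry,done} = offer{err,retry,done}  (⊕→&)
      • err:
        send[Int] = recv[Int]
          recv[Int] = send[Int]
            Y ↦ Y
      • retry:
        recv[Unit] = send[Unit]
          select{retry,data} = offer{retry,data}  (⊕→&)
            • retry:
              Y ↦ Y
            • data:
              Y ↦ Y
      • done:
        offer{stop,ack,retry} = select{stop,ack,retry}  (offer→select)
          • stop:
            select{more,retry,ack} = offer{more,retry,ack}  (⊕→&)
              • more:
                end ↦ end
              • retry:
                end ↦ end
              • ack:
                end ↦ end
          • ack:
            send[Int] = recv[Int]
              end ↦ end
          • retry:
            recv[Unit] = send[Unit]
              Y ↦ Y

recv[Int].μY.offer{err: recv[Int].send[Int].Y, retry: send[Unit].offer{retry: Y, data: Y}, done: select{stop: offer{more: end, retry: end, ack: end}, ack: recv[Int].end, retry: send[Unit].Y}}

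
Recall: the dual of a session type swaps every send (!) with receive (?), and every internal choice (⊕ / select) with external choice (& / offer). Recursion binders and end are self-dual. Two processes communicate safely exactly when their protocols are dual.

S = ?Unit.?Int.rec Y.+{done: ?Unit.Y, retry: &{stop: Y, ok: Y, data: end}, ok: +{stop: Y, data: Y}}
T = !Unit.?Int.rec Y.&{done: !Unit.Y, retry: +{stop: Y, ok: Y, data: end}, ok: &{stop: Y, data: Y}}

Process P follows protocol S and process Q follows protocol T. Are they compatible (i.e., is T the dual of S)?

?Unit ‖ !Unit  ok
  ?Int ‖ ?Int  ✗ same direction on both sides — not dual

NO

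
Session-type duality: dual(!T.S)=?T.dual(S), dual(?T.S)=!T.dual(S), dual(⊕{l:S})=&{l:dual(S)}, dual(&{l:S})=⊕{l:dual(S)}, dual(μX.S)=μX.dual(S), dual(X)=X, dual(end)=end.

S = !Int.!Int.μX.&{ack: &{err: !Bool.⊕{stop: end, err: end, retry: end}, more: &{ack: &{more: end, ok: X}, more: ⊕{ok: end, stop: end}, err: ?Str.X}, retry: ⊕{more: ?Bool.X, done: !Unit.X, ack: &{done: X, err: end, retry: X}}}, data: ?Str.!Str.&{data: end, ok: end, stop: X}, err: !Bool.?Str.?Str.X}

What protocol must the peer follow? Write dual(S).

!Int ↦ ?Int
  !Int ↦ ?Int
    μX ↦ μX  (binder kept)
      &{ack,data,err} ↦ ⊕{ack,data,err}  (external→internal)
        case ack:
          &{err,more,retry} ↦ ⊕{err,more,retry}  (external→internal)
            case err:
              !Bool ↦ ?Bool
                ⊕{stop,err,retry} ↦ &{stop,err,retry}  (⊕→&)
                  case stop:
                    end ↦ end
                  case err:
                    end ↦ end
                  case retry:
                    end ↦ end
            case more:
              &{ack,more,err} ↦ ⊕{ack,more,err}  (external→internal)
                case ack:
                  &{more,ok} ↦ ⊕{more,ok}  (external→internal)
                    case more:
                      end ↦ end
                    case ok:
                      X ↦ X
                case more:
                  ⊕{ok,stop} ↦ &{ok,stop}  (⊕→&)
                    case ok:
                      end ↦ end
                    case stop:
                      end ↦ end
                case err:
                  ?Str ↦ !Str
                    X ↦ X
            case retry:
              ⊕{more,done,ack} ↦ &{more,done,ack}  (⊕→&)
                case more:
                  ?Bool ↦ !Bool
                    X ↦ X
                case done:
                  !Unit ↦ ?Unit
                    X ↦ X
                case ack:
                  &{done,err,retry} ↦ ⊕{done,err,retry}  (external→internal)
                    case done:
                      X ↦ X
                    case err:
                      end ↦ end
                    case retry:
                      X ↦ X
        case data:
          ?Str ↦ !Str
            !Str ↦ ?Str
              &{data,ok,stop} ↦ ⊕{data,ok,stop}  (external→internal)
                case data:
                  end ↦ end
                case ok:
                  end ↦ end
                case stop:
                  X ↦ X
        case err:
          !Bool ↦ ?Bool
            ?Str ↦ !Str
              ?Str ↦ !Str
                X ↦ X

?Int.?Int.μX.⊕{ack: ⊕{err: ?Bool.&{stop: end, err: end, retry: end}, more: ⊕{ack: ⊕{more: end, ok: X}, more: &{ok: end, stop: end}, err: !Str.X}, retry: &{more: !Bool.X, done: ?Unit.X, ack: ⊕{done: X, err: end, retry: X}}}, data: !Str.?Str.⊕{data: end, ok: end, stop: X}, err: ?Bool.!Str.!Str.X}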